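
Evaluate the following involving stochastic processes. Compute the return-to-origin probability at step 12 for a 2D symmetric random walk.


P = C(12,6)^2 / 4^12
= 924^2 / 16777216
= 853776 / 16777216
= 0.0509

0.0509


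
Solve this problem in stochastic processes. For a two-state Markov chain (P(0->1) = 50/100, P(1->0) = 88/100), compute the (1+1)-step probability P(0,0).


P^2 = P^1 * P^1
Computing via matrix multiplication of the transition matrix.
Entry (0,0) of P^2 = 0.6900

0.6900


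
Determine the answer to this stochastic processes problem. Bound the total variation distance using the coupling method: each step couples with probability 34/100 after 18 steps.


TV distance bound <= (1-delta)^n
= (1 - 0.3400)^18
= 0.6600^18
= 5.6466e-04

5.6466e-04


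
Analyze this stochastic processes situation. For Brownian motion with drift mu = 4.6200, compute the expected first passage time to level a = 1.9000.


Expected first passage time = a/mu
= 1.9000/4.6200
= 0.4113

0.4113


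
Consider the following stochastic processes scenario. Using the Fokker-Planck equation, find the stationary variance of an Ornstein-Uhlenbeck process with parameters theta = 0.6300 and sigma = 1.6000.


Stationary variance = sigma^2 / (2*theta)
= 1.6000^2 / (2*0.6300)
= 2.5600 / 1.2600
= 2.0317

2.0317


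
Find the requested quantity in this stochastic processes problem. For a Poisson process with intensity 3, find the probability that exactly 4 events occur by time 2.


P(N(t)=k) = (lambda*t)^k * exp(-lambda*t) / k!
lambda*t = 6
= 6^4 * exp(-6) / 4!
= 1296 * 0.0025 / 24
= 0.1339

0.1339


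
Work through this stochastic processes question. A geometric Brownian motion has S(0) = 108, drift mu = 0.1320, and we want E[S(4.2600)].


E[S(t)] = S(0) * exp(mu * t)
= 108 * exp(0.1320 * 4.2600)
= 108 * 1.7547
= 189.5118

189.5118


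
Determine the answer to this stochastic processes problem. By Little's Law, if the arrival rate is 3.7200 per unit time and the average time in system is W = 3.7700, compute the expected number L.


Little's Law: L = lambda * W
= 3.7200 * 3.7700
= 14.0244

14.0244


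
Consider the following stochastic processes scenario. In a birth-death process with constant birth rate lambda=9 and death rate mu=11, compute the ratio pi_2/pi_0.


For birth-death process, pi_n/pi_0 = (lambda/mu)^n
= (9/11)^2
= 0.6694

0.6694


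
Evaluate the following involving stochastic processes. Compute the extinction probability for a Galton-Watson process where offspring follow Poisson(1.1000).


Since mu = 1.1000 > 1, extinction prob q < 1.
Solve s = exp(mu*(s-1)) iteratively.
q = 0.8239

0.8239


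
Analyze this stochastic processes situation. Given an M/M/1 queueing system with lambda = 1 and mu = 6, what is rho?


rho = lambda/mu
= 1/6
= 0.1667

0.1667


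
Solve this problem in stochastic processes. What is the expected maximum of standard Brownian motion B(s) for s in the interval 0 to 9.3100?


E(max B(s)) = sqrt(2t/pi)
= sqrt(2*9.3100/pi)
= sqrt(5.9269)
= 2.4345

2.4345


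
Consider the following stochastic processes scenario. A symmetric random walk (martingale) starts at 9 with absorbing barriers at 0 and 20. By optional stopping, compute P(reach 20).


By optional stopping theorem: E(M at tau) = M(0) = 9
P(hit 20)*20 + P(hit 0)*0 = 9
P(hit 20) = (9 - 0)/(20 - 0) = 9/20 = 0.4500

0.4500


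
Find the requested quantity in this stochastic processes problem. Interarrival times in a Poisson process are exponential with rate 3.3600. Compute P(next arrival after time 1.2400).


P(X > t) = exp(-lambda * t)
= exp(-3.3600 * 1.2400)
= exp(-4.1664) = 0.0155

0.0155


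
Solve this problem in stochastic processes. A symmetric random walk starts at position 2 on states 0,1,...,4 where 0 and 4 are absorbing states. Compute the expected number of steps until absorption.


For symmetric RW on 0,...,N with absorbing barriers, E(i) = i*(N-i)
E(2) = 2 * 2 = 4

4


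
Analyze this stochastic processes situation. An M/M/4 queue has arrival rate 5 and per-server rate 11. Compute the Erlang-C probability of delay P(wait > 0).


a = lambda/mu = 0.4545
rho = a/c = 0.1136
Erlang-C formula applied:
C(c,a) = 0.0013

0.0013


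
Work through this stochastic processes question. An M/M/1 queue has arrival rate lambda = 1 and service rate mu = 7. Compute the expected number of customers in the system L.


rho = 1/7 = 0.1429
L = rho/(1-rho)
= 0.1429/0.8571
= 0.1667

0.1667


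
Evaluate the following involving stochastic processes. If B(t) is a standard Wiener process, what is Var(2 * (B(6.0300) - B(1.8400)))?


Var(alpha*(B(t)-B(s))) = alpha^2 * (t-s)
= 2^2 * (6.0300 - 1.8400)
= 4 * 4.1900
= 16.7600

16.7600


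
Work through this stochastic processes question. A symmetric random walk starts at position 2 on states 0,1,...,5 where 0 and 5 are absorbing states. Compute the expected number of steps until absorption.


For symmetric RW on 0,...,N with absorbing barriers, E(i) = i*(N-i)
E(2) = 2 * 3 = 6

6


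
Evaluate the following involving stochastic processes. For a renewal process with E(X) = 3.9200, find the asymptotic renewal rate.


Long-run renewal rate = 1/E(X)
= 1/3.9200
= 0.2551

0.2551


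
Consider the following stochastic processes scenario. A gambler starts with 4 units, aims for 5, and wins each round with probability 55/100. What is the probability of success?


Gambler's ruin formula:
r = q/p = 0.4500/0.5500 = 0.8182
P(win) = (1 - r^i)/(1 - r^N)
= (1 - 0.8182^4)/(1 - 0.8182^5)
= 0.8714

0.8714


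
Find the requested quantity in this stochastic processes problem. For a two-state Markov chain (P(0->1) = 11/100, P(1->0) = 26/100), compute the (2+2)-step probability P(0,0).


P^4 = P^2 * P^2
Computing via matrix multiplication of the transition matrix.
Entry (0,0) of P^4 = 0.7495

0.7495


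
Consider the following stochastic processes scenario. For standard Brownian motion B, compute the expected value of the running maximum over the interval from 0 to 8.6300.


E(max B(s)) = sqrt(2t/pi)
= sqrt(2*8.6300/pi)
= sqrt(5.4940)
= 2.3439

2.3439


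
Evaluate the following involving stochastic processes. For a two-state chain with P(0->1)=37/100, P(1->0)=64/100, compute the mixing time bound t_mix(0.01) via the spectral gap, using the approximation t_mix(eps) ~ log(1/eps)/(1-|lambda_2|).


lambda_2 = |1 - p01 - p10| = |1 - 0.3700 - 0.6400| = 0.0100
t_mix ~ log(1/eps)/(1 - |lambda_2|)
= log(100)/(1 - 0.0100) = 4.6052/0.9900
= 4.6517

4.6517


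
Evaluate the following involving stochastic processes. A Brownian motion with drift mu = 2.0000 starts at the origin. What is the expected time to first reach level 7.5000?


Expected first passage time = a/mu
= 7.5000/2.0000
= 3.7500

3.7500


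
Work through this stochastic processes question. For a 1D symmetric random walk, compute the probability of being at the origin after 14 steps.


P(S(14) = 0) = C(14,7) / 4^7
= 3432 / 16384
= 0.2095

0.2095


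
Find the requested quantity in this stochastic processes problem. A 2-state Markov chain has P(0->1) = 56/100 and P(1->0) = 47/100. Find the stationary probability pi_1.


Stationary distribution: pi_0 = p10/(p01+p10), pi_1 = p01/(p01+p10)
p01 = 0.5600, p10 = 0.4700
pi_1 = 0.5437

0.5437


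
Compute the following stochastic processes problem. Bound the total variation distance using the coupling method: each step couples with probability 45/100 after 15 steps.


TV distance bound <= (1-delta)^n
= (1 - 0.4500)^15
= 0.5500^15
= 1.2748e-04

1.2748e-04


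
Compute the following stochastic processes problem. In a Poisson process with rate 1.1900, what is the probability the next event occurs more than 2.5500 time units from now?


P(X > t) = exp(-lambda * t)
= exp(-1.1900 * 2.5500)
= exp(-3.0345) = 0.0481

0.0481


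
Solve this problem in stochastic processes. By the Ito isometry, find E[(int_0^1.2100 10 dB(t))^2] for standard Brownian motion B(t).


By Ito isometry: E[(int f dB)^2] = int f^2 dt
= 10^2 * 1.2100
= 100 * 1.2100 = 121.0000

121.0000


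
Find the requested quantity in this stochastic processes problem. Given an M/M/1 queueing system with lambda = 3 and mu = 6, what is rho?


rho = lambda/mu
= 3/6
= 0.5000

0.5000


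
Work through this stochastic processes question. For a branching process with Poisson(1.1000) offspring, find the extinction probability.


Since mu = 1.1000 > 1, extinction prob q < 1.
Solve s = exp(mu*(s-1)) iteratively.
q = 0.8239

0.8239


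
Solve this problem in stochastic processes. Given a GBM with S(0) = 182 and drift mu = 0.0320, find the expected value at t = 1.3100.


E[S(t)] = S(0) * exp(mu * t)
= 182 * exp(0.0320 * 1.3100)
= 182 * 1.0428
= 189.7916

189.7916


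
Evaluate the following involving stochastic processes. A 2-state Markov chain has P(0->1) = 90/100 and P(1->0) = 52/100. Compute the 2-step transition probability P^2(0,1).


Computing P^2 by matrix multiplication.
P = [[0.1000, 0.9000], [0.5200, 0.4800]]
After raising P to the power 2:
P^2(0,1) = 0.5220

0.5220


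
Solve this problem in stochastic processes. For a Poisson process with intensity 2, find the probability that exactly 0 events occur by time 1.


P(N(t)=k) = (lambda*t)^k * exp(-lambda*t) / k!
lambda*t = 2
= 2^0 * exp(-2) / 0!
= 1 * 0.1353 / 1
= 0.1353

0.1353


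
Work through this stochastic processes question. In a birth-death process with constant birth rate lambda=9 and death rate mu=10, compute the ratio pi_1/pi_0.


For birth-death process, pi_n/pi_0 = (lambda/mu)^n
= (9/10)^1
= 0.9000

0.9000


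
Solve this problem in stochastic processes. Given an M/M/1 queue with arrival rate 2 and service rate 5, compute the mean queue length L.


rho = 2/5 = 0.4000
L = rho/(1-rho)
= 0.4000/0.6000
= 0.6667

0.6667


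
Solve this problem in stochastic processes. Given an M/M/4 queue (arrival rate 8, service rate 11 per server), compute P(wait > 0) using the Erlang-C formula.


a = lambda/mu = 0.7273
rho = a/c = 0.1818
Erlang-C formula applied:
C(c,a) = 0.0069

0.0069


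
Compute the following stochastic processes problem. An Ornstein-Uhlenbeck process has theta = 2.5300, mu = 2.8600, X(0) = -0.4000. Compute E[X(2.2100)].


E[X(t)] = mu + (X(0) - mu)*exp(-theta*t)
= 2.8600 + (-0.4000 - 2.8600)*exp(-2.5300*2.2100)
= 2.8600 + -3.2600 * 0.0037
= 2.8478

2.8478


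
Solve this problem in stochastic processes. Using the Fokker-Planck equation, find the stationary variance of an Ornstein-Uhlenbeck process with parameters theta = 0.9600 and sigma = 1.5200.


Stationary variance = sigma^2 / (2*theta)
= 1.5200^2 / (2*0.9600)
= 2.3104 / 1.9200
= 1.2033

1.2033


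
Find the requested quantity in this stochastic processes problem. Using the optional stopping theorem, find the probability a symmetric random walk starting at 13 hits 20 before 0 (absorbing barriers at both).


By optional stopping theorem: E(M at tau) = M(0) = 13
P(hit 20)*20 + P(hit 0)*0 = 13
P(hit 20) = (13 - 0)/(20 - 0) = 13/20 = 0.6500

0.6500


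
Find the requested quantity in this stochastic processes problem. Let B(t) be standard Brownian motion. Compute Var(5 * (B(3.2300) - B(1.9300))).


Var(alpha*(B(t)-B(s))) = alpha^2 * (t-s)
= 5^2 * (3.2300 - 1.9300)
= 25 * 1.3000
= 32.5000

32.5000


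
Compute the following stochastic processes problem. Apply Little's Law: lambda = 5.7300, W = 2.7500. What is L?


Little's Law: L = lambda * W
= 5.7300 * 2.7500
= 15.7575

15.7575


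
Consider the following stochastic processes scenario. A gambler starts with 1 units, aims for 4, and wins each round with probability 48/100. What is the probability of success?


Gambler's ruin formula:
r = q/p = 0.5200/0.4800 = 1.0833
P(win) = (1 - r^i)/(1 - r^N)
= (1 - 1.0833^1)/(1 - 1.0833^4)
= 0.2208

0.2208


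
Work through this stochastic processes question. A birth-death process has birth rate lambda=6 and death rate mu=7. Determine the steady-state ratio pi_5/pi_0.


For birth-death process, pi_n/pi_0 = (lambda/mu)^n
= (6/7)^5
= 0.4627

0.4627


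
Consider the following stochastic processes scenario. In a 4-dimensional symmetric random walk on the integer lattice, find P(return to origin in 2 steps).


P(return in 2 steps) = P(reverse first step) = 1/(2d)
= 1/8
= 0.1250

0.1250


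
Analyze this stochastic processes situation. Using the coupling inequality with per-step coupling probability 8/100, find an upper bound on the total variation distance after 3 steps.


TV distance bound <= (1-delta)^n
= (1 - 0.0800)^3
= 0.9200^3
= 0.7787

0.7787


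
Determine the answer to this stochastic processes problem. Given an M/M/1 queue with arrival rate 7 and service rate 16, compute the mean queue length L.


rho = 7/16 = 0.4375
L = rho/(1-rho)
= 0.4375/0.5625
= 0.7778

0.7778


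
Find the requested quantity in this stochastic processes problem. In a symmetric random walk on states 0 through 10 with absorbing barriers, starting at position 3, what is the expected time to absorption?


For symmetric RW on 0,...,N with absorbing barriers, E(i) = i*(N-i)
E(3) = 3 * 7 = 21

21


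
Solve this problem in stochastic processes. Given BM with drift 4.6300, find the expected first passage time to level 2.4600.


Expected first passage time = a/mu
= 2.4600/4.6300
= 0.5313

0.5313


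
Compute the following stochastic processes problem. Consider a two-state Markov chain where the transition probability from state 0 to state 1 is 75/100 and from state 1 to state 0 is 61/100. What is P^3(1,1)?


Computing P^3 by matrix multiplication.
P = [[0.2500, 0.7500], [0.6100, 0.3900]]
After raising P to the power 3:
P^3(1,1) = 0.5305

0.5305


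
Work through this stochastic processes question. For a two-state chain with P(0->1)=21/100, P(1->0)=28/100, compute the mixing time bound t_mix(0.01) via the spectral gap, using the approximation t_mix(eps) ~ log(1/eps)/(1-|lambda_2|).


lambda_2 = |1 - p01 - p10| = |1 - 0.2100 - 0.2800| = 0.5100
t_mix ~ log(1/eps)/(1 - |lambda_2|)
= log(100)/(1 - 0.5100) = 4.6052/0.4900
= 9.3983

9.3983


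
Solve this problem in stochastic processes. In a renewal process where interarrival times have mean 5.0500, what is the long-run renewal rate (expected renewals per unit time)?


Long-run renewal rate = 1/E(X)
= 1/5.0500
= 0.1980

0.1980


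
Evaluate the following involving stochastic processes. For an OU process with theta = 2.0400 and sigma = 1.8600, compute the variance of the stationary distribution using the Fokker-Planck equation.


Stationary variance = sigma^2 / (2*theta)
= 1.8600^2 / (2*2.0400)
= 3.4596 / 4.0800
= 0.8479

0.8479


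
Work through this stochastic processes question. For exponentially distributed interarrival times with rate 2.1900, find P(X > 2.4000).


P(X > t) = exp(-lambda * t)
= exp(-2.1900 * 2.4000)
= exp(-5.2560) = 0.0052

0.0052


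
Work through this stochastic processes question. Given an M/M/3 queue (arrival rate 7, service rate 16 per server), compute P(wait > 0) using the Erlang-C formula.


a = lambda/mu = 0.4375
rho = a/c = 0.1458
Erlang-C formula applied:
C(c,a) = 0.0105

0.0105


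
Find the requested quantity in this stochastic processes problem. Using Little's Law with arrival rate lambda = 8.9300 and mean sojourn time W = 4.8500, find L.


Little's Law: L = lambda * W
= 8.9300 * 4.8500
= 43.3105

43.3105


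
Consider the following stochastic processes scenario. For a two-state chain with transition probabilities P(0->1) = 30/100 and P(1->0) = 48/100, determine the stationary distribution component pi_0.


Stationary distribution: pi_0 = p10/(p01+p10), pi_1 = p01/(p01+p10)
p01 = 0.3000, p10 = 0.4800
pi_0 = 0.6154

0.6154


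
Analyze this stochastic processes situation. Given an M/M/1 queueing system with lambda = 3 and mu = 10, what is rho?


rho = lambda/mu
= 3/10
= 0.3000

0.3000


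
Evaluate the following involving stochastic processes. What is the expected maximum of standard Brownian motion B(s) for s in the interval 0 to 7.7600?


E(max B(s)) = sqrt(2t/pi)
= sqrt(2*7.7600/pi)
= sqrt(4.9402)
= 2.2226

2.2226


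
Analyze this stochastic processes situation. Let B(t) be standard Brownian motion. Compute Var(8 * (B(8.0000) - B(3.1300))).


Var(alpha*(B(t)-B(s))) = alpha^2 * (t-s)
= 8^2 * (8.0000 - 3.1300)
= 64 * 4.8700
= 311.6800

311.6800


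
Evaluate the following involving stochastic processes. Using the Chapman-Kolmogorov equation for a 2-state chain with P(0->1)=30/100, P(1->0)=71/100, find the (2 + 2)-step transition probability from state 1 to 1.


P^4 = P^2 * P^2
Computing via matrix multiplication of the transition matrix.
Entry (1,1) of P^4 = 0.2970

0.2970


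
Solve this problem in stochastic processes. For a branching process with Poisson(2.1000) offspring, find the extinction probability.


Since mu = 2.1000 > 1, extinction prob q < 1.
Solve s = exp(mu*(s-1)) iteratively.
q = 0.1779

0.1779


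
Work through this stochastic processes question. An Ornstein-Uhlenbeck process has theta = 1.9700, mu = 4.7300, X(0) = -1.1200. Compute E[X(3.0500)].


E[X(t)] = mu + (X(0) - mu)*exp(-theta*t)
= 4.7300 + (-1.1200 - 4.7300)*exp(-1.9700*3.0500)
= 4.7300 + -5.8500 * 0.0025
= 4.7156

4.7156


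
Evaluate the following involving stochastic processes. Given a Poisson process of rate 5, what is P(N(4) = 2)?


P(N(t)=k) = (lambda*t)^k * exp(-lambda*t) / k!
lambda*t = 20
= 20^2 * exp(-20) / 2!
= 400 * 2.0612e-09 / 2
= 4.1223e-07

4.1223e-07


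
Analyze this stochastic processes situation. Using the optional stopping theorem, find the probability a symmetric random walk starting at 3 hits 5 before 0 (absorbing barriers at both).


By optional stopping theorem: E(M at tau) = M(0) = 3
P(hit 5)*5 + P(hit 0)*0 = 3
P(hit 5) = (3 - 0)/(5 - 0) = 3/5 = 0.6000

0.6000


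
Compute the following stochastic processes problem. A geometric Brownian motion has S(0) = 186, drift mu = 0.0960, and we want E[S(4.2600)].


E[S(t)] = S(0) * exp(mu * t)
= 186 * exp(0.0960 * 4.2600)
= 186 * 1.5053
= 279.9768

279.9768


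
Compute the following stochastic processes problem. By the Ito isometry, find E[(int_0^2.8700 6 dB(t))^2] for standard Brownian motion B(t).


By Ito isometry: E[(int f dB)^2] = int f^2 dt
= 6^2 * 2.8700
= 36 * 2.8700 = 103.3200

103.3200


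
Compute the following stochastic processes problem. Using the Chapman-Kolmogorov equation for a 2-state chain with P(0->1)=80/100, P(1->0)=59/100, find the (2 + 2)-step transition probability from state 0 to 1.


P^4 = P^2 * P^2
Computing via matrix multiplication of the transition matrix.
Entry (0,1) of P^4 = 0.5622

0.5622


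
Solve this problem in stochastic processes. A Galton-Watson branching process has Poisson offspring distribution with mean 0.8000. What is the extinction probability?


Since mu = 0.8000 <= 1, extinction probability = 1.

1.0000


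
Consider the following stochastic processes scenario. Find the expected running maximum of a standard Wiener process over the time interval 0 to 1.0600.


E(max B(s)) = sqrt(2t/pi)
= sqrt(2*1.0600/pi)
= sqrt(0.6748)
= 0.8215

0.8215


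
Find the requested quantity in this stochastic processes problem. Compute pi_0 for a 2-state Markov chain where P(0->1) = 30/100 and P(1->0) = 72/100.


Stationary distribution: pi_0 = p10/(p01+p10), pi_1 = p01/(p01+p10)
p01 = 0.3000, p10 = 0.7200
pi_0 = 0.7059

0.7059


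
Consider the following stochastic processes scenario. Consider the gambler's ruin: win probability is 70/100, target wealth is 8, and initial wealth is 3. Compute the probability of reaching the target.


Gambler's ruin formula:
r = q/p = 0.3000/0.7000 = 0.4286
P(win) = (1 - r^i)/(1 - r^N)
= (1 - 0.4286^3)/(1 - 0.4286^8)
= 0.9223

0.9223


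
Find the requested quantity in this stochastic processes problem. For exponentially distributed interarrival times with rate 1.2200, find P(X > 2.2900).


P(X > t) = exp(-lambda * t)
= exp(-1.2200 * 2.2900)
= exp(-2.7938) = 0.0612

0.0612


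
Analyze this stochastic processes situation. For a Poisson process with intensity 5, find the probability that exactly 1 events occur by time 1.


P(N(t)=k) = (lambda*t)^k * exp(-lambda*t) / k!
lambda*t = 5
= 5^1 * exp(-5) / 1!
= 5 * 0.0067 / 1
= 0.0337

0.0337


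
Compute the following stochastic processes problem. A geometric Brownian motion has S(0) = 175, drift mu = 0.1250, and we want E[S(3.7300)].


E[S(t)] = S(0) * exp(mu * t)
= 175 * exp(0.1250 * 3.7300)
= 175 * 1.5940
= 278.9510

278.9510


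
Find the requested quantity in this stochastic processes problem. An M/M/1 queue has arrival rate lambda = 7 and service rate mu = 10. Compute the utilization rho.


rho = lambda/mu
= 7/10
= 0.7000

0.7000


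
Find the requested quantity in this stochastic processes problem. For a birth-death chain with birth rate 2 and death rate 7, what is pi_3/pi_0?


For birth-death process, pi_n/pi_0 = (lambda/mu)^n
= (2/7)^3
= 0.0233

0.0233


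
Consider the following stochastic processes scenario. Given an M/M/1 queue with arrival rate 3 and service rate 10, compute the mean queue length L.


rho = 3/10 = 0.3000
L = rho/(1-rho)
= 0.3000/0.7000
= 0.4286

0.4286


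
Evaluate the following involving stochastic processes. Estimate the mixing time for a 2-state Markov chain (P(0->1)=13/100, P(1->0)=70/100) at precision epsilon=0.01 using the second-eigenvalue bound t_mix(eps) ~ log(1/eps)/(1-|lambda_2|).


lambda_2 = |1 - p01 - p10| = |1 - 0.1300 - 0.7000| = 0.1700
t_mix ~ log(1/eps)/(1 - |lambda_2|)
= log(100)/(1 - 0.1700) = 4.6052/0.8300
= 5.5484

5.5484


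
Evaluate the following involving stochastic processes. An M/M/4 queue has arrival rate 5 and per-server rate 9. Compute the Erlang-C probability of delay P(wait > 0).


a = lambda/mu = 0.5556
rho = a/c = 0.1389
Erlang-C formula applied:
C(c,a) = 0.0026

0.0026


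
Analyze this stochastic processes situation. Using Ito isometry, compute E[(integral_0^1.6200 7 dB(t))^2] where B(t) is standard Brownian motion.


By Ito isometry: E[(int f dB)^2] = int f^2 dt
= 7^2 * 1.6200
= 49 * 1.6200 = 79.3800

79.3800


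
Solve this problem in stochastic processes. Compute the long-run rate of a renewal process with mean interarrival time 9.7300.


Long-run renewal rate = 1/E(X)
= 1/9.7300
= 0.1028

0.1028


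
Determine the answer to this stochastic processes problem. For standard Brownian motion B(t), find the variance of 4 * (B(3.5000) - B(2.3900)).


Var(alpha*(B(t)-B(s))) = alpha^2 * (t-s)
= 4^2 * (3.5000 - 2.3900)
= 16 * 1.1100
= 17.7600

17.7600


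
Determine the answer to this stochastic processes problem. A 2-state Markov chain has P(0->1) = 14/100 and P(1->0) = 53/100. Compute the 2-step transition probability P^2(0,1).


Computing P^2 by matrix multiplication.
P = [[0.8600, 0.1400], [0.5300, 0.4700]]
After raising P to the power 2:
P^2(0,1) = 0.1862

0.1862


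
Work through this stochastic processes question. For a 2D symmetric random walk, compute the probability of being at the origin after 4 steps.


P = C(4,2)^2 / 4^4
= 6^2 / 256
= 36 / 256
= 0.1406

0.1406


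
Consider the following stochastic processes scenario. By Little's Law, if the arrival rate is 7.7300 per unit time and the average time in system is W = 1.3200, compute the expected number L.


Little's Law: L = lambda * W
= 7.7300 * 1.3200
= 10.2036

10.2036


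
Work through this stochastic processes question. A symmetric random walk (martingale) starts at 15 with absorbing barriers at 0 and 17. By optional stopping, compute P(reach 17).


By optional stopping theorem: E(M at tau) = M(0) = 15
P(hit 17)*17 + P(hit 0)*0 = 15
P(hit 17) = (15 - 0)/(17 - 0) = 15/17 = 0.8824

0.8824


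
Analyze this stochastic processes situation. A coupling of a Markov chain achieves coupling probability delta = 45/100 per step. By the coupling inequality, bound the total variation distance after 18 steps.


TV distance bound <= (1-delta)^n
= (1 - 0.4500)^18
= 0.5500^18
= 2.1209e-05

2.1209e-05


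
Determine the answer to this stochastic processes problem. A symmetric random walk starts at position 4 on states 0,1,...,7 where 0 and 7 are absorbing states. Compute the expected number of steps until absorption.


For symmetric RW on 0,...,N with absorbing barriers, E(i) = i*(N-i)
E(4) = 4 * 3 = 12

12


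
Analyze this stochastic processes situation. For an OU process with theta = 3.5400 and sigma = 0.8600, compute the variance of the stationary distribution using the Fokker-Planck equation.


Stationary variance = sigma^2 / (2*theta)
= 0.8600^2 / (2*3.5400)
= 0.7396 / 7.0800
= 0.1045

0.1045


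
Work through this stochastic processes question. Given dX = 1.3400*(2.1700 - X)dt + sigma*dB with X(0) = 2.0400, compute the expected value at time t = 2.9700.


E[X(t)] = mu + (X(0) - mu)*exp(-theta*t)
= 2.1700 + (2.0400 - 2.1700)*exp(-1.3400*2.9700)
= 2.1700 + -0.1300 * 0.0187
= 2.1676

2.1676


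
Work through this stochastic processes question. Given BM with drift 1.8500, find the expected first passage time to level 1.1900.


Expected first passage time = a/mu
= 1.1900/1.8500
= 0.6432

0.6432


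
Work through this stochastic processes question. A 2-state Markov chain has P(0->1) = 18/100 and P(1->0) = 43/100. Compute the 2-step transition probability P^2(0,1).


Computing P^2 by matrix multiplication.
P = [[0.8200, 0.1800], [0.4300, 0.5700]]
After raising P to the power 2:
P^2(0,1) = 0.2502

0.2502


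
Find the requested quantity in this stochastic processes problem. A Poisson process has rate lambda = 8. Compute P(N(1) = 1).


P(N(t)=k) = (lambda*t)^k * exp(-lambda*t) / k!
lambda*t = 8
= 8^1 * exp(-8) / 1!
= 8 * 3.3546e-04 / 1
= 0.0027

0.0027


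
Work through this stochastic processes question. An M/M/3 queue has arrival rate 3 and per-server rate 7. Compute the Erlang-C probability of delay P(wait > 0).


a = lambda/mu = 0.4286
rho = a/c = 0.1429
Erlang-C formula applied:
C(c,a) = 0.0100

0.0100


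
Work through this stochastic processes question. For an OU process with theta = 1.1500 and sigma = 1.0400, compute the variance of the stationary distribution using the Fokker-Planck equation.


Stationary variance = sigma^2 / (2*theta)
= 1.0400^2 / (2*1.1500)
= 1.0816 / 2.3000
= 0.4703

0.4703


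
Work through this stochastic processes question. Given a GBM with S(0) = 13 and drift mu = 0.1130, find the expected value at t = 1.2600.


E[S(t)] = S(0) * exp(mu * t)
= 13 * exp(0.1130 * 1.2600)
= 13 * 1.1530
= 14.9892

14.9892


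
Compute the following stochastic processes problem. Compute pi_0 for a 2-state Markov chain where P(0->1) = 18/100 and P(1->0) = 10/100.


Stationary distribution: pi_0 = p10/(p01+p10), pi_1 = p01/(p01+p10)
p01 = 0.1800, p10 = 0.1000
pi_0 = 0.3571

0.3571


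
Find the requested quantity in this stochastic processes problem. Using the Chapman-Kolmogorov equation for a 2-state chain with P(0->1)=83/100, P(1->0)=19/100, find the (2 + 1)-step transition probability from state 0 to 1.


P^3 = P^2 * P^1
Computing via matrix multiplication of the transition matrix.
Entry (0,1) of P^3 = 0.8137

0.8137


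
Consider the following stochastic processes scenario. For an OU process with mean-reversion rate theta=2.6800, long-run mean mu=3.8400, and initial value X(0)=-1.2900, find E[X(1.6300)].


E[X(t)] = mu + (X(0) - mu)*exp(-theta*t)
= 3.8400 + (-1.2900 - 3.8400)*exp(-2.6800*1.6300)
= 3.8400 + -5.1300 * 0.0127
= 3.7750

3.7750


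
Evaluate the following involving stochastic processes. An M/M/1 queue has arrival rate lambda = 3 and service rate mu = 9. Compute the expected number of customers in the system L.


rho = 3/9 = 0.3333
L = rho/(1-rho)
= 0.3333/0.6667
= 0.5000

0.5000


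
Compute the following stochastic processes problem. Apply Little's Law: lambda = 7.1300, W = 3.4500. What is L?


Little's Law: L = lambda * W
= 7.1300 * 3.4500
= 24.5985

24.5985


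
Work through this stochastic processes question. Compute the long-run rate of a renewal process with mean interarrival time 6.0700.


Long-run renewal rate = 1/E(X)
= 1/6.0700
= 0.1647

0.1647


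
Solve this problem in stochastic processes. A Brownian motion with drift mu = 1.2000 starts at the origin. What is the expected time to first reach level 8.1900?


Expected first passage time = a/mu
= 8.1900/1.2000
= 6.8250

6.8250


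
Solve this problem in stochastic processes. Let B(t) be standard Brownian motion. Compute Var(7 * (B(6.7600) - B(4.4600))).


Var(alpha*(B(t)-B(s))) = alpha^2 * (t-s)
= 7^2 * (6.7600 - 4.4600)
= 49 * 2.3000
= 112.7000

112.7000


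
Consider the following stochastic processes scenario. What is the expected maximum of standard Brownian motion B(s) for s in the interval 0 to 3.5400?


E(max B(s)) = sqrt(2t/pi)
= sqrt(2*3.5400/pi)
= sqrt(2.2536)
= 1.5012

1.5012


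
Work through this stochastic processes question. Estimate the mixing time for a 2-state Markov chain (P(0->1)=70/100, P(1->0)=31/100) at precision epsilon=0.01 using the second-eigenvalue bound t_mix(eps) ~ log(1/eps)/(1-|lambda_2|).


lambda_2 = |1 - p01 - p10| = |1 - 0.7000 - 0.3100| = 0.0100
t_mix ~ log(1/eps)/(1 - |lambda_2|)
= log(100)/(1 - 0.0100) = 4.6052/0.9900
= 4.6517

4.6517


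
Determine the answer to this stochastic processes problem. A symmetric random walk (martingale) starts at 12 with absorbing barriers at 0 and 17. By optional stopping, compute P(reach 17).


By optional stopping theorem: E(M at tau) = M(0) = 12
P(hit 17)*17 + P(hit 0)*0 = 12
P(hit 17) = (12 - 0)/(17 - 0) = 12/17 = 0.7059

0.7059


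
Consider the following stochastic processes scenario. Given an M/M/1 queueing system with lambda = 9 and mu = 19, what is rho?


rho = lambda/mu
= 9/19
= 0.4737

0.4737


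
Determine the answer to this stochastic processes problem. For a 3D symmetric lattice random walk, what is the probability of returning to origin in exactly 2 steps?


P(return in 2 steps) = P(reverse first step) = 1/(2d)
= 1/6
= 0.1667

0.1667


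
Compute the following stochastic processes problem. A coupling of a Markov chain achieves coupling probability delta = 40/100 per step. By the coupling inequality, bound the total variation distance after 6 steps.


TV distance bound <= (1-delta)^n
= (1 - 0.4000)^6
= 0.6000^6
= 0.0467

0.0467


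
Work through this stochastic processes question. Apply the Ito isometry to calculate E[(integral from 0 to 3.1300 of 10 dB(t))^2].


By Ito isometry: E[(int f dB)^2] = int f^2 dt
= 10^2 * 3.1300
= 100 * 3.1300 = 313.0000

313.0000


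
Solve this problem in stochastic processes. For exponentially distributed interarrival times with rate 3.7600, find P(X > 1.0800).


P(X > t) = exp(-lambda * t)
= exp(-3.7600 * 1.0800)
= exp(-4.0608) = 0.0172

0.0172


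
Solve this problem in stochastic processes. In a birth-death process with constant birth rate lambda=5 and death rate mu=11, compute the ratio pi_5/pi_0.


For birth-death process, pi_n/pi_0 = (lambda/mu)^n
= (5/11)^5
= 0.0194

0.0194


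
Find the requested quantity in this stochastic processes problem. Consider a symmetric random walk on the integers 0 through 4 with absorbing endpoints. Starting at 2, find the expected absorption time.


For symmetric RW on 0,...,N with absorbing barriers, E(i) = i*(N-i)
E(2) = 2 * 2 = 4

4


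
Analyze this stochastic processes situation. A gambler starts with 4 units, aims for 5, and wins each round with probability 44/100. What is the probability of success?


Gambler's ruin formula:
r = q/p = 0.5600/0.4400 = 1.2727
P(win) = (1 - r^i)/(1 - r^N)
= (1 - 1.2727^4)/(1 - 1.2727^5)
= 0.6941

0.6941


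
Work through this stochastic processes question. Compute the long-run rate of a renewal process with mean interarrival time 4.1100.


Long-run renewal rate = 1/E(X)
= 1/4.1100
= 0.2433

0.2433


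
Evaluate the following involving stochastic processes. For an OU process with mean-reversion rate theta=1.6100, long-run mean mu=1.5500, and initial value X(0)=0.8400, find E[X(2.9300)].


E[X(t)] = mu + (X(0) - mu)*exp(-theta*t)
= 1.5500 + (0.8400 - 1.5500)*exp(-1.6100*2.9300)
= 1.5500 + -0.7100 * 0.0089
= 1.5437

1.5437


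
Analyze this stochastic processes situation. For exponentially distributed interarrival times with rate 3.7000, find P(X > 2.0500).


P(X > t) = exp(-lambda * t)
= exp(-3.7000 * 2.0500)
= exp(-7.5850) = 5.0801e-04

5.0801e-04


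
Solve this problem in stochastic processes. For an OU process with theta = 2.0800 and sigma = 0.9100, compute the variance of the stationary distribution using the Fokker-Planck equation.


Stationary variance = sigma^2 / (2*theta)
= 0.9100^2 / (2*2.0800)
= 0.8281 / 4.1600
= 0.1991

0.1991


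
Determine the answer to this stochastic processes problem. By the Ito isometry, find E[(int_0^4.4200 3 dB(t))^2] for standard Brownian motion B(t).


By Ito isometry: E[(int f dB)^2] = int f^2 dt
= 3^2 * 4.4200
= 9 * 4.4200 = 39.7800

39.7800


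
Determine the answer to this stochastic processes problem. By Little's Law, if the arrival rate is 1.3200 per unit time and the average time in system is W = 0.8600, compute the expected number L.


Little's Law: L = lambda * W
= 1.3200 * 0.8600
= 1.1352

1.1352


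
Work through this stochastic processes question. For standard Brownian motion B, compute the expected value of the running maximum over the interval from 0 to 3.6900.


E(max B(s)) = sqrt(2t/pi)
= sqrt(2*3.6900/pi)
= sqrt(2.3491)
= 1.5327

1.5327


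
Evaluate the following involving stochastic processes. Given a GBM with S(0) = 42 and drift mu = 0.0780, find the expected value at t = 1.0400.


E[S(t)] = S(0) * exp(mu * t)
= 42 * exp(0.0780 * 1.0400)
= 42 * 1.0845
= 45.5490

45.5490


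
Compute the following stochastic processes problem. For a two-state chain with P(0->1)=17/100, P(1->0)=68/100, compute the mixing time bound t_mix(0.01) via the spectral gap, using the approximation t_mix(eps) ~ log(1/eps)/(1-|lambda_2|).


lambda_2 = |1 - p01 - p10| = |1 - 0.1700 - 0.6800| = 0.1500
t_mix ~ log(1/eps)/(1 - |lambda_2|)
= log(100)/(1 - 0.1500) = 4.6052/0.8500
= 5.4178

5.4178


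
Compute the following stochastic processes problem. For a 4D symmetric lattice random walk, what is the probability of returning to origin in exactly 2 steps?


P(return in 2 steps) = P(reverse first step) = 1/(2d)
= 1/8
= 0.1250

0.1250


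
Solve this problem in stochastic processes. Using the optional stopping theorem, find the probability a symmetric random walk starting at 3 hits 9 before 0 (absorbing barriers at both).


By optional stopping theorem: E(M at tau) = M(0) = 3
P(hit 9)*9 + P(hit 0)*0 = 3
P(hit 9) = (3 - 0)/(9 - 0) = 1/3 = 0.3333

0.3333


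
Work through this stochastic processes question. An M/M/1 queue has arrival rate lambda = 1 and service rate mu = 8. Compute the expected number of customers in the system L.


rho = 1/8 = 0.1250
L = rho/(1-rho)
= 0.1250/0.8750
= 0.1429

0.1429


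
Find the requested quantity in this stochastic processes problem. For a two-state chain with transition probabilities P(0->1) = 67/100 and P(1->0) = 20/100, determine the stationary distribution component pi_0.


Stationary distribution: pi_0 = p10/(p01+p10), pi_1 = p01/(p01+p10)
p01 = 0.6700, p10 = 0.2000
pi_0 = 0.2299

0.2299


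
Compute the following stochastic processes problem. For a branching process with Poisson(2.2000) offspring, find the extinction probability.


Since mu = 2.2000 > 1, extinction prob q < 1.
Solve s = exp(mu*(s-1)) iteratively.
q = 0.1563

0.1563


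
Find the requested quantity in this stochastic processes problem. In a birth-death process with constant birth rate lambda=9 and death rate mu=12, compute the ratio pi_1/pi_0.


For birth-death process, pi_n/pi_0 = (lambda/mu)^n
= (9/12)^1
= 0.7500

0.7500


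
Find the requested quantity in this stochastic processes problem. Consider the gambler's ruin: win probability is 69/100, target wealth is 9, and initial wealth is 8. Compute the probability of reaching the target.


Gambler's ruin formula:
r = q/p = 0.3100/0.6900 = 0.4493
P(win) = (1 - r^i)/(1 - r^N)
= (1 - 0.4493^8)/(1 - 0.4493^9)
= 0.9991

0.9991


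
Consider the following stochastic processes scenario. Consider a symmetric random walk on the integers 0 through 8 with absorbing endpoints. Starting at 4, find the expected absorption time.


For symmetric RW on 0,...,N with absorbing barriers, E(i) = i*(N-i)
E(4) = 4 * 4 = 16

16


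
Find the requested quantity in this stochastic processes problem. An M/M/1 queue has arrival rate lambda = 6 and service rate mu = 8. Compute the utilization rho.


rho = lambda/mu
= 6/8
= 0.7500

0.7500


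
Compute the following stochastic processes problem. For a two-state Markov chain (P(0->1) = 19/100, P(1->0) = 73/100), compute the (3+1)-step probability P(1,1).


P^4 = P^3 * P^1
Computing via matrix multiplication of the transition matrix.
Entry (1,1) of P^4 = 0.2066

0.2066


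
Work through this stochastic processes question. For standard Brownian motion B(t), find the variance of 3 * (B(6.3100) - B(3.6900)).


Var(alpha*(B(t)-B(s))) = alpha^2 * (t-s)
= 3^2 * (6.3100 - 3.6900)
= 9 * 2.6200
= 23.5800

23.5800


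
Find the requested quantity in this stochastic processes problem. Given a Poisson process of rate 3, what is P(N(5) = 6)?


P(N(t)=k) = (lambda*t)^k * exp(-lambda*t) / k!
lambda*t = 15
= 15^6 * exp(-15) / 6!
= 11390625 * 3.0590e-07 / 720
= 0.0048

0.0048


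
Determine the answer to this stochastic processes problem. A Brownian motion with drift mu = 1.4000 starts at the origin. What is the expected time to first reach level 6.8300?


Expected first passage time = a/mu
= 6.8300/1.4000
= 4.8786

4.8786


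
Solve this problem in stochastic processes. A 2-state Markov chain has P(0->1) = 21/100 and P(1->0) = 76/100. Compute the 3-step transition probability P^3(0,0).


Computing P^3 by matrix multiplication.
P = [[0.7900, 0.2100], [0.7600, 0.2400]]
After raising P to the power 3:
P^3(0,0) = 0.7835

0.7835


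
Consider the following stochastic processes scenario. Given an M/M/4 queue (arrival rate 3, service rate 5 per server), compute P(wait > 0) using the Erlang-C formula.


a = lambda/mu = 0.6000
rho = a/c = 0.1500
Erlang-C formula applied:
C(c,a) = 0.0035

0.0035


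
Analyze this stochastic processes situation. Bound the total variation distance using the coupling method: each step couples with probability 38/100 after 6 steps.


TV distance bound <= (1-delta)^n
= (1 - 0.3800)^6
= 0.6200^6
= 0.0568

0.0568


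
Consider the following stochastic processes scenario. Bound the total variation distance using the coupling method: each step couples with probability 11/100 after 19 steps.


TV distance bound <= (1-delta)^n
= (1 - 0.1100)^19
= 0.8900^19
= 0.1092

0.1092


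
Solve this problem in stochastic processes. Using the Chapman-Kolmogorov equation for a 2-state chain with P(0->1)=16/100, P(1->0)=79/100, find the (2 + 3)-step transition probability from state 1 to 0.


P^5 = P^2 * P^3
Computing via matrix multiplication of the transition matrix.
Entry (1,0) of P^5 = 0.8316

0.8316


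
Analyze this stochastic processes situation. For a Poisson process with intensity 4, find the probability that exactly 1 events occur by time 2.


P(N(t)=k) = (lambda*t)^k * exp(-lambda*t) / k!
lambda*t = 8
= 8^1 * exp(-8) / 1!
= 8 * 3.3546e-04 / 1
= 0.0027

0.0027


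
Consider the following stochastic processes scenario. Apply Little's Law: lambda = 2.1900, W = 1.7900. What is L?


Little's Law: L = lambda * W
= 2.1900 * 1.7900
= 3.9201

3.9201
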